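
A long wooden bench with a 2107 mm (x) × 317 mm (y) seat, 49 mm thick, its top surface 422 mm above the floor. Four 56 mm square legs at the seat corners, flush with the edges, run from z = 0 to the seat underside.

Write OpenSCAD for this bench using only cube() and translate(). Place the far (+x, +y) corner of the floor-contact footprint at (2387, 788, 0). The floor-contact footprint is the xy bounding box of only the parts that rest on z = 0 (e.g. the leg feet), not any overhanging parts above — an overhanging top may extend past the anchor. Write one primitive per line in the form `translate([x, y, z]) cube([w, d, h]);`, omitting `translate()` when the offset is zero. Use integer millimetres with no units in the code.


// leg_h = 422 − 49 = 373
translate([280, 471, 373]) cube([2107, 317, 49]);
translate([280, 471, 0]) cube([56, 56, 373]);
translate([280, 732, 0]) cube([56, 56, 373]);
translate([2331, 471, 0]) cube([56, 56, 373]);
translate([2331, 732, 0]) cube([56, 56, 373]);


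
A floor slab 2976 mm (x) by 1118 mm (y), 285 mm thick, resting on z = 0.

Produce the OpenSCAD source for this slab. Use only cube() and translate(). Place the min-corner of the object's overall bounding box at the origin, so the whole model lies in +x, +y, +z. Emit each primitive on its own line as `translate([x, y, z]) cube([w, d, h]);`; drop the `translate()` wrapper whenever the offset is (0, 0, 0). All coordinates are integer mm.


cube([2976, 1118, 285]);


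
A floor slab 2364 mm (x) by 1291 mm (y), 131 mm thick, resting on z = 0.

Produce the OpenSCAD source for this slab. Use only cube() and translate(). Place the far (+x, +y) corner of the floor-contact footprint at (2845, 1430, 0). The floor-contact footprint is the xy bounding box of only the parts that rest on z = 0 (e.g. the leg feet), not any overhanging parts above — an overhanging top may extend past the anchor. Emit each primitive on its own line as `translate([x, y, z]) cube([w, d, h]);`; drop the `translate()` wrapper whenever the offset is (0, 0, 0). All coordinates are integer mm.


translate([481, 139, 0]) cube([2364, 1291, 131]);


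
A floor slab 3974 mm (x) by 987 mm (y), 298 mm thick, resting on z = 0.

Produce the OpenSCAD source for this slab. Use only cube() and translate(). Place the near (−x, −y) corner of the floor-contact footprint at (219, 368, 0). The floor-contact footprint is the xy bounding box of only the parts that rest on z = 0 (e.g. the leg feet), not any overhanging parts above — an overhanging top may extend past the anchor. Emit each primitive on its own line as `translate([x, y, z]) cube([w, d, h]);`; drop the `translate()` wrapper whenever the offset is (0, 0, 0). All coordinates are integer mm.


translate([219, 368, 0]) cube([3974, 987, 298]);


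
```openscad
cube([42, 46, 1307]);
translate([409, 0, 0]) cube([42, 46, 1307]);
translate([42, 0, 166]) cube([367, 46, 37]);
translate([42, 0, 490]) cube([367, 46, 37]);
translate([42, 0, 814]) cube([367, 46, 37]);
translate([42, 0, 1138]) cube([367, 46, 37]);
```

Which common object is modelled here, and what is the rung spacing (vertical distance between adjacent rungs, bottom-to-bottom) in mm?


A ladder. The rung spacing is 324 mm.

Two tall 42×46 posts with 4 short bars between them — a ladder. Adjacent rungs sit at z = 166 and z = 490, so the spacing is 490 − 166 = 324 mm.


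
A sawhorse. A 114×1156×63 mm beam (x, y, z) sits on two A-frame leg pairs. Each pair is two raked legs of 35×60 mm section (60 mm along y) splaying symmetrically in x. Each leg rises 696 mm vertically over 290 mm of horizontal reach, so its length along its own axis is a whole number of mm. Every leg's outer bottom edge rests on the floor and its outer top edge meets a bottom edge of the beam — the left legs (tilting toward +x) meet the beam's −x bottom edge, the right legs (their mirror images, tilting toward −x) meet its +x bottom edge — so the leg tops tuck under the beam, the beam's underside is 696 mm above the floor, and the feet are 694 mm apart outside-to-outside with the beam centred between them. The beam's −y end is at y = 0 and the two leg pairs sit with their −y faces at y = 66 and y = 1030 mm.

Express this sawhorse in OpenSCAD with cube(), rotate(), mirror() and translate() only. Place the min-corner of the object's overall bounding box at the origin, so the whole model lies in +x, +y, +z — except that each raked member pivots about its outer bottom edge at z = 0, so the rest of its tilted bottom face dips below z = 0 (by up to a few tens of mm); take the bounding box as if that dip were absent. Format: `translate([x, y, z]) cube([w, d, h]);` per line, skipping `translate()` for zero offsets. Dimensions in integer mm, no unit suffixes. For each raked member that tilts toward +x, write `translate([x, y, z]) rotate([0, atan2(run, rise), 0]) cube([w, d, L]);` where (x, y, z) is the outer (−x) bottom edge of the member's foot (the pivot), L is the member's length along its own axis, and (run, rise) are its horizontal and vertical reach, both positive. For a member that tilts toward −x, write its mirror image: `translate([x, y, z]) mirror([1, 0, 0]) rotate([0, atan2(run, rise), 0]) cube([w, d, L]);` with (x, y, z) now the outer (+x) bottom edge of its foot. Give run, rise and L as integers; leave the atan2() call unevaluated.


translate([290, 0, 696]) cube([114, 1156, 63]);
translate([0, 66, 0]) rotate([0, atan2(290, 696), 0]) cube([35, 60, 754]);
translate([694, 66, 0]) mirror([1, 0, 0]) rotate([0, atan2(290, 696), 0]) cube([35, 60, 754]);
translate([0, 1030, 0]) rotate([0, atan2(290, 696), 0]) cube([35, 60, 754]);
translate([694, 1030, 0]) mirror([1, 0, 0]) rotate([0, atan2(290, 696), 0]) cube([35, 60, 754]);


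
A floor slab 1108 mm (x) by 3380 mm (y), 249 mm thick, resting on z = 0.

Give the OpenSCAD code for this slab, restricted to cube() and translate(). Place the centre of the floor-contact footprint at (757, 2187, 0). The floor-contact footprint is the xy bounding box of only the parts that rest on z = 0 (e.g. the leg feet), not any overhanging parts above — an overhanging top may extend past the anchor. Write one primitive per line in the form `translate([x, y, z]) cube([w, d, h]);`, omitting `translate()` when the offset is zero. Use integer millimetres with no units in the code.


translate([203, 497, 0]) cube([1108, 3380, 249]);


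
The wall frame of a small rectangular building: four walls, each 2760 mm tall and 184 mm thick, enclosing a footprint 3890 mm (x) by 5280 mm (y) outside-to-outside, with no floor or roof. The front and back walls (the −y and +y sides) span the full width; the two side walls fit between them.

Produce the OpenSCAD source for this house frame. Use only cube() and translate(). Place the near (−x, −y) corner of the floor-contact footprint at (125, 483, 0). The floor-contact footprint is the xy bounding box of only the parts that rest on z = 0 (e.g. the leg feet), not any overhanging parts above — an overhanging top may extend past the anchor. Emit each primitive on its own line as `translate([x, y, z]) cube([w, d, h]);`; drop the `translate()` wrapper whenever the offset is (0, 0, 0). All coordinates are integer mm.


translate([125, 483, 0]) cube([3890, 184, 2760]);
translate([125, 5579, 0]) cube([3890, 184, 2760]);
translate([125, 667, 0]) cube([184, 4912, 2760]);
translate([3831, 667, 0]) cube([184, 4912, 2760]);


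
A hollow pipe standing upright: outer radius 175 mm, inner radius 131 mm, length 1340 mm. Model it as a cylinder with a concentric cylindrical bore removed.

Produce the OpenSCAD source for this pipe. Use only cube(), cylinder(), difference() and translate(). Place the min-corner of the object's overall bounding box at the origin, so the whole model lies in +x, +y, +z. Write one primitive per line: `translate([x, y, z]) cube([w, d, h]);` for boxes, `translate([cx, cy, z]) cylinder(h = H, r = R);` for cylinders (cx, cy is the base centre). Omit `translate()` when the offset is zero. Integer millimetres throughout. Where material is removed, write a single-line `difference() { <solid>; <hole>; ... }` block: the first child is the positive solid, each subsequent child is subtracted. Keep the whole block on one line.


difference() { translate([175, 175, 0]) cylinder(h = 1340, r = 175); translate([175, 175, 0]) cylinder(h = 1340, r = 131); }


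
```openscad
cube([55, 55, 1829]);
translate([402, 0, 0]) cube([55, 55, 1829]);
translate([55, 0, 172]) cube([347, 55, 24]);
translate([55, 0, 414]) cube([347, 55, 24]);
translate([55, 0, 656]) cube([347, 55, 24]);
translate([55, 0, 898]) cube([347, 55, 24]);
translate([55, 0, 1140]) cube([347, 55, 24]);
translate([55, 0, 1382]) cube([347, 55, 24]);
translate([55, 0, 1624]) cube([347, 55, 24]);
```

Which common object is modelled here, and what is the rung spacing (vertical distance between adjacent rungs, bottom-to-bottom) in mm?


A ladder. The rung spacing is 242 mm.

Two tall 55×55 posts with 7 short bars between them — a ladder. Adjacent rungs sit at z = 172 and z = 414, so the spacing is 414 − 172 = 242 mm.


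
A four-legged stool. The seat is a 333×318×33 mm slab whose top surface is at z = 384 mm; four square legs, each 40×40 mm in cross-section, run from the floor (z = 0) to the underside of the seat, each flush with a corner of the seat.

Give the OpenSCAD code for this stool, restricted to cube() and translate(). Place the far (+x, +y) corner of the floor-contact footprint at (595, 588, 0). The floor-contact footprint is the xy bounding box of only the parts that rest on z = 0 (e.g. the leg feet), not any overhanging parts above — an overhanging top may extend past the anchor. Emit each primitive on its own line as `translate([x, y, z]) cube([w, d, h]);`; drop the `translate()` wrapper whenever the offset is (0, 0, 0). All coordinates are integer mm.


translate([262, 270, 351]) cube([333, 318, 33]);
translate([262, 270, 0]) cube([40, 40, 351]);
translate([555, 270, 0]) cube([40, 40, 351]);
translate([262, 548, 0]) cube([40, 40, 351]);
translate([555, 548, 0]) cube([40, 40, 351]);


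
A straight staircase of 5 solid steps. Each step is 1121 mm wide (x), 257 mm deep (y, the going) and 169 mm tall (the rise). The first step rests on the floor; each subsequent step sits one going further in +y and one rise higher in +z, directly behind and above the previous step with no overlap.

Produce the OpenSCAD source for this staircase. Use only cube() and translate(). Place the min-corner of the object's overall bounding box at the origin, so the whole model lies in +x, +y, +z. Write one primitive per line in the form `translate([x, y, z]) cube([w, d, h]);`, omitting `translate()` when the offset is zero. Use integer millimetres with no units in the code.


cube([1121, 257, 169]);
translate([0, 257, 169]) cube([1121, 257, 169]);
translate([0, 514, 338]) cube([1121, 257, 169]);
translate([0, 771, 507]) cube([1121, 257, 169]);
translate([0, 1028, 676]) cube([1121, 257, 169]);


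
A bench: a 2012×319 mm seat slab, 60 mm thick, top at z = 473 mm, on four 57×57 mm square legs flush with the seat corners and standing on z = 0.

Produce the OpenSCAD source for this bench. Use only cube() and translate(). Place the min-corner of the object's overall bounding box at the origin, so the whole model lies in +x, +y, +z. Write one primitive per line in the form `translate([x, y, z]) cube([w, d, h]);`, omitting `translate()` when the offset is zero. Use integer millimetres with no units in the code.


// leg_h = 473 − 60 = 413
translate([0, 0, 413]) cube([2012, 319, 60]);
cube([57, 57, 413]);
translate([0, 262, 0]) cube([57, 57, 413]);
translate([1955, 0, 0]) cube([57, 57, 413]);
translate([1955, 262, 0]) cube([57, 57, 413]);


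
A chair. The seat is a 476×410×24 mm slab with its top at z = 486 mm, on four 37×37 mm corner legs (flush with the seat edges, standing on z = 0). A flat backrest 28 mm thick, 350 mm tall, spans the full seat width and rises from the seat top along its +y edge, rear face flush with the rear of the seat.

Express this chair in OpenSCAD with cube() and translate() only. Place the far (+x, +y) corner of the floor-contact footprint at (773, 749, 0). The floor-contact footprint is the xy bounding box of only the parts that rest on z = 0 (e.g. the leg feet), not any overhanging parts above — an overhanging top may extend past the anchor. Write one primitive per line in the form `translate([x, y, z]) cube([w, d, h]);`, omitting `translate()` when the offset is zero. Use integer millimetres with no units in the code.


// leg_h = 486 - 24 = 462
translate([297, 339, 462]) cube([476, 410, 24]);
translate([297, 339, 0]) cube([37, 37, 462]);
translate([736, 339, 0]) cube([37, 37, 462]);
translate([297, 712, 0]) cube([37, 37, 462]);
translate([736, 712, 0]) cube([37, 37, 462]);
translate([297, 721, 486]) cube([476, 28, 350]);


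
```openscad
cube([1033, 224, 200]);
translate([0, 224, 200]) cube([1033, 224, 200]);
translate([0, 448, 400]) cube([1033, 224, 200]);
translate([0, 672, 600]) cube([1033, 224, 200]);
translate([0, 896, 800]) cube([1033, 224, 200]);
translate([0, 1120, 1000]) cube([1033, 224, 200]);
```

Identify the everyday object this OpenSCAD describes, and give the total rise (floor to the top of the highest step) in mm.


A staircase. The total rise is 1200 mm.

6 identical blocks, each offset up and back from the previous — a staircase. Each step is 200 mm tall and there are 6 of them, so the total rise is 6 × 200 = 1200 mm.


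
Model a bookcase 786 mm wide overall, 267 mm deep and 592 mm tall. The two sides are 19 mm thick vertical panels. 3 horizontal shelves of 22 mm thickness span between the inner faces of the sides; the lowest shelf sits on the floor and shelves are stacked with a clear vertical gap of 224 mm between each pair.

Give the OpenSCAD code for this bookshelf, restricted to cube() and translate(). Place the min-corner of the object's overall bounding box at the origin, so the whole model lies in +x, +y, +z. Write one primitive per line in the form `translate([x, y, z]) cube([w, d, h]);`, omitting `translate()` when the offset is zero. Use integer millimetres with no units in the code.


cube([19, 267, 592]);
translate([767, 0, 0]) cube([19, 267, 592]);
translate([19, 0, 0]) cube([748, 267, 22]);
translate([19, 0, 246]) cube([748, 267, 22]);
translate([19, 0, 492]) cube([748, 267, 22]);


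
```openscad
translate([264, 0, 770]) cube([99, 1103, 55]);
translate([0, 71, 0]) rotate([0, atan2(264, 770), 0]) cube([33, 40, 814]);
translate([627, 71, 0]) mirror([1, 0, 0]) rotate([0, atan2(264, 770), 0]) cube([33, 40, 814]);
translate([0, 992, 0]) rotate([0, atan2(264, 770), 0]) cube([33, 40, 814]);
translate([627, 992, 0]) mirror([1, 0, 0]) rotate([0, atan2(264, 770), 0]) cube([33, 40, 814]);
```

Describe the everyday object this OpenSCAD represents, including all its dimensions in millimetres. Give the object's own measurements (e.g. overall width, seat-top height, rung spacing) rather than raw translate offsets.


A sawhorse. A 99×1103×55 mm beam (x, y, z) sits on two A-frame leg pairs. Each pair is two raked legs of 33×40 mm section (40 mm along y) splaying symmetrically in x. Each leg rises 770 mm vertically over 264 mm of horizontal reach and is 814 mm long along its own axis. Every leg's outer bottom edge rests on the floor and its outer top edge meets a bottom edge of the beam — the left legs (tilting toward +x) meet the beam's −x bottom edge, the right legs (their mirror images, tilting toward −x) meet its +x bottom edge — so the leg tops tuck under the beam, the beam's underside is 770 mm above the floor, and the feet are 627 mm apart outside-to-outside with the beam centred between them. The two leg pairs are set in 71 mm from either end of the beam.


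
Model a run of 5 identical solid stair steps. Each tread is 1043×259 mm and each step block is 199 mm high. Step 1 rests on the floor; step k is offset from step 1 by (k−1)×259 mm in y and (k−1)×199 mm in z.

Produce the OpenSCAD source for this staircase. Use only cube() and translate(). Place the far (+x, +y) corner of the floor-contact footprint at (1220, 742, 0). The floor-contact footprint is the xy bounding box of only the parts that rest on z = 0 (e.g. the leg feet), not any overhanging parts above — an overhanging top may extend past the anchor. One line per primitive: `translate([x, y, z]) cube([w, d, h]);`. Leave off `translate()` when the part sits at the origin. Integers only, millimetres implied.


translate([177, 483, 0]) cube([1043, 259, 199]);
translate([177, 742, 199]) cube([1043, 259, 199]);
translate([177, 1001, 398]) cube([1043, 259, 199]);
translate([177, 1260, 597]) cube([1043, 259, 199]);
translate([177, 1519, 796]) cube([1043, 259, 199]);


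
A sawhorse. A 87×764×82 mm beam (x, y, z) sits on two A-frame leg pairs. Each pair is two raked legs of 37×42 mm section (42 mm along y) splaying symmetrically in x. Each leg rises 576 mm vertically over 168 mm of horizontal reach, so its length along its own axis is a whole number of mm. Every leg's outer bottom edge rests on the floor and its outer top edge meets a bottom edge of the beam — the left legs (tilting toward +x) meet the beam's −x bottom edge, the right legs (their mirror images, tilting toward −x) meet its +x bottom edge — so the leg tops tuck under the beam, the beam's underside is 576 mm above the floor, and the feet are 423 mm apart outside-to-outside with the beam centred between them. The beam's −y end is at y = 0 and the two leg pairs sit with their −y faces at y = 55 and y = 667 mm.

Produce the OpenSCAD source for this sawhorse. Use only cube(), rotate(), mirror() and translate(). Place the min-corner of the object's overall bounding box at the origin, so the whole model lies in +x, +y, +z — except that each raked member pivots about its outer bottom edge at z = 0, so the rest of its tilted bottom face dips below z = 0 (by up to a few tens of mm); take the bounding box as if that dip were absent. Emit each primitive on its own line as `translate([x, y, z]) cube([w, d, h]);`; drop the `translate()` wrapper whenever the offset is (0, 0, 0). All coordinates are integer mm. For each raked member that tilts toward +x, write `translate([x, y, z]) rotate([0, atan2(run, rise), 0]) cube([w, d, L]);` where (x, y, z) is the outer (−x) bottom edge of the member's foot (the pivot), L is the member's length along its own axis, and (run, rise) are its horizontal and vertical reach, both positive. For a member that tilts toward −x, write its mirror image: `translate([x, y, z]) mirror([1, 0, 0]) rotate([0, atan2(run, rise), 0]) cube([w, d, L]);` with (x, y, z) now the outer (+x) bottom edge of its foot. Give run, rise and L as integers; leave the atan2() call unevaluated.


// leg length = √(168² + 576²) = 600
// right-leg outer foot x = 2·168 + 87 = 423
// beam min-corner = (168, 0, 576)
translate([168, 0, 576]) cube([87, 764, 82]);
translate([0, 55, 0]) rotate([0, atan2(168, 576), 0]) cube([37, 42, 600]);
translate([423, 55, 0]) mirror([1, 0, 0]) rotate([0, atan2(168, 576), 0]) cube([37, 42, 600]);
translate([0, 667, 0]) rotate([0, atan2(168, 576), 0]) cube([37, 42, 600]);
translate([423, 667, 0]) mirror([1, 0, 0]) rotate([0, atan2(168, 576), 0]) cube([37, 42, 600]);


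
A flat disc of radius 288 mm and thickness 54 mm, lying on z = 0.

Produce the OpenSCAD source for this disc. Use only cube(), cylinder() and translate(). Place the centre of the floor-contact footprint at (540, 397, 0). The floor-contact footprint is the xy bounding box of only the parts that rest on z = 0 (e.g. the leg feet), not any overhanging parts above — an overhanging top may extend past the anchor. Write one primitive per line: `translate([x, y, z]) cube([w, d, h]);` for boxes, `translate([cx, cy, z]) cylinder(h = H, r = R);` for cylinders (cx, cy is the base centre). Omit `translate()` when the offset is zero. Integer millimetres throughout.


translate([540, 397, 0]) cylinder(h = 54, r = 288);


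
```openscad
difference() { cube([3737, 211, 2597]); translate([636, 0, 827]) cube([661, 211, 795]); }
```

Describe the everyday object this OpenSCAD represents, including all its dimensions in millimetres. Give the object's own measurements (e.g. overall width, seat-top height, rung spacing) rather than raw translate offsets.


A wall 3737 mm long (x), 211 mm thick (y), 2597 mm tall, with a rectangular window opening cut through it. The opening is 661 mm wide and 795 mm tall; its sill is at z = 827 mm and its near (−x) edge is 636 mm from the wall's −x end. The opening passes through the full wall thickness.


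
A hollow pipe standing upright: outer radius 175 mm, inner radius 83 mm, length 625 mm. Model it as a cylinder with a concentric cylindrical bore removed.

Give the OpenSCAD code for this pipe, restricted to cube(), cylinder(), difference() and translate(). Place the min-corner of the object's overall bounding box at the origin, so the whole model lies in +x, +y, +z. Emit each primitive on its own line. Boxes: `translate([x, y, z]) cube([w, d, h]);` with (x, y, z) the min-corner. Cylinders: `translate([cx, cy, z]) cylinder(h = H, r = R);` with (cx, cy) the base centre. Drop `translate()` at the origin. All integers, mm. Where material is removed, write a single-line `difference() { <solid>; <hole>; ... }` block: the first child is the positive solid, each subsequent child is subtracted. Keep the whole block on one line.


difference() { translate([175, 175, 0]) cylinder(h = 625, r = 175); translate([175, 175, 0]) cylinder(h = 625, r = 83); }


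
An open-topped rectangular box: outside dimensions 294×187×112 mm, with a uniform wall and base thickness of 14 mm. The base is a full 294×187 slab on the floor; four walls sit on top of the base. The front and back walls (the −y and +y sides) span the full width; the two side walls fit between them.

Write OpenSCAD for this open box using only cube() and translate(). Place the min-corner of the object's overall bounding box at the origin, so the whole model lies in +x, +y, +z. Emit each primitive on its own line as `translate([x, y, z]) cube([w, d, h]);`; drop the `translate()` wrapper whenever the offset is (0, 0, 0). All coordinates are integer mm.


cube([294, 187, 14]);
translate([0, 0, 14]) cube([294, 14, 98]);
translate([0, 173, 14]) cube([294, 14, 98]);
translate([0, 14, 14]) cube([14, 159, 98]);
translate([280, 14, 14]) cube([14, 159, 98]);


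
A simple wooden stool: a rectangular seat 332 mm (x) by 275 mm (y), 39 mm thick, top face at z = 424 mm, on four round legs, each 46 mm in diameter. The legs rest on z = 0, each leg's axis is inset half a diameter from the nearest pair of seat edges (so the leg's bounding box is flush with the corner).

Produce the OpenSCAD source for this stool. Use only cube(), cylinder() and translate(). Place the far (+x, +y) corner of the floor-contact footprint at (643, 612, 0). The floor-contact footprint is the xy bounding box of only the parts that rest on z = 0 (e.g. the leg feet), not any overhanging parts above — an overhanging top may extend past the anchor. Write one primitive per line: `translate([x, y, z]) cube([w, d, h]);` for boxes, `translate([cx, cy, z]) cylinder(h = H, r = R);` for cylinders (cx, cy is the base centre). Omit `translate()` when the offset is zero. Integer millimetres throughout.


translate([311, 337, 385]) cube([332, 275, 39]);
translate([334, 360, 0]) cylinder(h = 385, r = 23);
translate([620, 360, 0]) cylinder(h = 385, r = 23);
translate([334, 589, 0]) cylinder(h = 385, r = 23);
translate([620, 589, 0]) cylinder(h = 385, r = 23);


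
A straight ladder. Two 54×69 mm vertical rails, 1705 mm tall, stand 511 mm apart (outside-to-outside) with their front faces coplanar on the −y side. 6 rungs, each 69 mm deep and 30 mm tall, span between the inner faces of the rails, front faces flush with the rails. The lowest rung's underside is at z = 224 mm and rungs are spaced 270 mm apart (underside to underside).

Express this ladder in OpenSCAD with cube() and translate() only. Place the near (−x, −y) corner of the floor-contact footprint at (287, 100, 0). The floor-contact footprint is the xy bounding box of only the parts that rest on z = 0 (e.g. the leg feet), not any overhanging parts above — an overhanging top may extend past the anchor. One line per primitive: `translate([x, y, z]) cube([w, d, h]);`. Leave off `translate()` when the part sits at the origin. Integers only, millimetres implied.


// rung span = 511 - 2*54 = 403
// rung[k] z = 224 + k*270
translate([287, 100, 0]) cube([54, 69, 1705]);
translate([744, 100, 0]) cube([54, 69, 1705]);
translate([341, 100, 224]) cube([403, 69, 30]);
translate([341, 100, 494]) cube([403, 69, 30]);
translate([341, 100, 764]) cube([403, 69, 30]);
translate([341, 100, 1034]) cube([403, 69, 30]);
translate([341, 100, 1304]) cube([403, 69, 30]);
translate([341, 100, 1574]) cube([403, 69, 30]);


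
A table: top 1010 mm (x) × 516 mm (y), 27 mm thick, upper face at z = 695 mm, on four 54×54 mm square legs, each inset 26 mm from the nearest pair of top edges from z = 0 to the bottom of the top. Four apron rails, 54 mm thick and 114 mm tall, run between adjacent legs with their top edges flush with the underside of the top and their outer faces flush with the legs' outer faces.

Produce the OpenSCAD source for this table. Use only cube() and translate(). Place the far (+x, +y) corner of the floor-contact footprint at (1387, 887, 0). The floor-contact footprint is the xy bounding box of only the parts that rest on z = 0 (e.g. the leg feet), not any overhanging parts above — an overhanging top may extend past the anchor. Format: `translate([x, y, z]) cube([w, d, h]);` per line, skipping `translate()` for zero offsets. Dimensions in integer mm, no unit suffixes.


translate([403, 397, 668]) cube([1010, 516, 27]);
translate([429, 423, 0]) cube([54, 54, 668]);
translate([1333, 423, 0]) cube([54, 54, 668]);
translate([429, 833, 0]) cube([54, 54, 668]);
translate([1333, 833, 0]) cube([54, 54, 668]);
translate([483, 423, 554]) cube([850, 54, 114]);
translate([483, 833, 554]) cube([850, 54, 114]);
translate([429, 477, 554]) cube([54, 356, 114]);
translate([1333, 477, 554]) cube([54, 356, 114]);


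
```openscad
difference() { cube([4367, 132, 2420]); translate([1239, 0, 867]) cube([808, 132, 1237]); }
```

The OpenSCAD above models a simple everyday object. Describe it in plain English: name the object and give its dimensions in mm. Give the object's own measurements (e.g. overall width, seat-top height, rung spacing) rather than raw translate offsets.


A wall 4367 mm long (x), 132 mm thick (y), 2420 mm tall, with a rectangular window opening cut through it. The opening is 808 mm wide and 1237 mm tall; its sill is at z = 867 mm and its near (−x) edge is 1239 mm from the wall's −x end. The opening passes through the full wall thickness.


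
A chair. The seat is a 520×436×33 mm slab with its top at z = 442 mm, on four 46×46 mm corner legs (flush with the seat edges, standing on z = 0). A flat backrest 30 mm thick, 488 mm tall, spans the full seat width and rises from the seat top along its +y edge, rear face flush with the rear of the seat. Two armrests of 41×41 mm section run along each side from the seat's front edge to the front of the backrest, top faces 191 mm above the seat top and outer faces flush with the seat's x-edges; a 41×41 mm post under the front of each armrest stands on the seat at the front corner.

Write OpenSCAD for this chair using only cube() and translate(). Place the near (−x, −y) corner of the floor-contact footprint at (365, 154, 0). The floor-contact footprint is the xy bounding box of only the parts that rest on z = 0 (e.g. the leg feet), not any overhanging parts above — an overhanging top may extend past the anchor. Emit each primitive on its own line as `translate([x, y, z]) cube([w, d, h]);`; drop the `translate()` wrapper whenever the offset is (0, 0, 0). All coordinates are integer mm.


translate([365, 154, 409]) cube([520, 436, 33]);
translate([365, 154, 0]) cube([46, 46, 409]);
translate([839, 154, 0]) cube([46, 46, 409]);
translate([365, 544, 0]) cube([46, 46, 409]);
translate([839, 544, 0]) cube([46, 46, 409]);
translate([365, 560, 442]) cube([520, 30, 488]);
translate([365, 154, 592]) cube([41, 406, 41]);
translate([844, 154, 592]) cube([41, 406, 41]);
translate([365, 154, 442]) cube([41, 41, 150]);
translate([844, 154, 442]) cube([41, 41, 150]);


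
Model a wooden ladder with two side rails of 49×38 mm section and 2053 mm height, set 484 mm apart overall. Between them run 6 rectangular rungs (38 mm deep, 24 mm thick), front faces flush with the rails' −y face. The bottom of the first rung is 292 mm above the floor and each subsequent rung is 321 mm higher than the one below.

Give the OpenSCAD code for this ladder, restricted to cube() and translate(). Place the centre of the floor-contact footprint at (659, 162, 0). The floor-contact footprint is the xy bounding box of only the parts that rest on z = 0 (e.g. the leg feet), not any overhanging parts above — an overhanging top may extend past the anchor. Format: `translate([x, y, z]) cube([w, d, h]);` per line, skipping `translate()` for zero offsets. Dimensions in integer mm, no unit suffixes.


translate([417, 143, 0]) cube([49, 38, 2053]);
translate([852, 143, 0]) cube([49, 38, 2053]);
translate([466, 143, 292]) cube([386, 38, 24]);
translate([466, 143, 613]) cube([386, 38, 24]);
translate([466, 143, 934]) cube([386, 38, 24]);
translate([466, 143, 1255]) cube([386, 38, 24]);
translate([466, 143, 1576]) cube([386, 38, 24]);
translate([466, 143, 1897]) cube([386, 38, 24]);


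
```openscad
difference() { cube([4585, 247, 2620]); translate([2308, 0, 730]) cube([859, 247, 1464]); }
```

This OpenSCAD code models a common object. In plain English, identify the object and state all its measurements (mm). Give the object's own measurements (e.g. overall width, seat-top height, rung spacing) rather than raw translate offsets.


A wall 4585 mm long (x), 247 mm thick (y), 2620 mm tall, with a rectangular window opening cut through it. The opening is 859 mm wide and 1464 mm tall; its sill is at z = 730 mm and its near (−x) edge is 2308 mm from the wall's −x end. The opening passes through the full wall thickness.


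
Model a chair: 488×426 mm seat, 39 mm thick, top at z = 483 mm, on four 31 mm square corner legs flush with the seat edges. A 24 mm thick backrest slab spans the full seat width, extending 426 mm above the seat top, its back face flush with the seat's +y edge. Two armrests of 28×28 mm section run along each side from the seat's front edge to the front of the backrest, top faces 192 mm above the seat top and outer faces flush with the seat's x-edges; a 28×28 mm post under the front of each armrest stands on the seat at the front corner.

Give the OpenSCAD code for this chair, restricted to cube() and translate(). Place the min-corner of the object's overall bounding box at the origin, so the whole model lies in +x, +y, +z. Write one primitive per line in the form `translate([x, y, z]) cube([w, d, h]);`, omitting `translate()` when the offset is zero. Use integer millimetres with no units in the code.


translate([0, 0, 444]) cube([488, 426, 39]);
cube([31, 31, 444]);
translate([457, 0, 0]) cube([31, 31, 444]);
translate([0, 395, 0]) cube([31, 31, 444]);
translate([457, 395, 0]) cube([31, 31, 444]);
translate([0, 402, 483]) cube([488, 24, 426]);
translate([0, 0, 647]) cube([28, 402, 28]);
translate([460, 0, 647]) cube([28, 402, 28]);
translate([0, 0, 483]) cube([28, 28, 164]);
translate([460, 0, 483]) cube([28, 28, 164]);


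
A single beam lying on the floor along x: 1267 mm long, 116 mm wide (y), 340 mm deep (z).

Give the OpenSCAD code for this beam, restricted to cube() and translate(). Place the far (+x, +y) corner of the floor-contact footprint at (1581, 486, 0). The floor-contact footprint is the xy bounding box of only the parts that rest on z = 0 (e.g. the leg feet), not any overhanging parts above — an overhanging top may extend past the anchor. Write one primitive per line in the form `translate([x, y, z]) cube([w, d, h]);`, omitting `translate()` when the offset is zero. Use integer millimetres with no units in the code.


translate([314, 370, 0]) cube([1267, 116, 340]);


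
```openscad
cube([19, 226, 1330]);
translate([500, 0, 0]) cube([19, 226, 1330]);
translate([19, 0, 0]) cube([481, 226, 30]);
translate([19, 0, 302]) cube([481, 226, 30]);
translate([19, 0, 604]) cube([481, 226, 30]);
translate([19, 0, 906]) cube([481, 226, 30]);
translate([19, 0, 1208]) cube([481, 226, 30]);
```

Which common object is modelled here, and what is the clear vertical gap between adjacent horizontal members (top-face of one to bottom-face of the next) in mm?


A bookshelf. The clear shelf gap is 272 mm.

Two tall side panels with 5 horizontal boards between them — a bookshelf. The first two shelf undersides are at z = 0 and z = 302; with shelf thickness 30, the clear gap is 302 − 0 − 30 = 272 mm.


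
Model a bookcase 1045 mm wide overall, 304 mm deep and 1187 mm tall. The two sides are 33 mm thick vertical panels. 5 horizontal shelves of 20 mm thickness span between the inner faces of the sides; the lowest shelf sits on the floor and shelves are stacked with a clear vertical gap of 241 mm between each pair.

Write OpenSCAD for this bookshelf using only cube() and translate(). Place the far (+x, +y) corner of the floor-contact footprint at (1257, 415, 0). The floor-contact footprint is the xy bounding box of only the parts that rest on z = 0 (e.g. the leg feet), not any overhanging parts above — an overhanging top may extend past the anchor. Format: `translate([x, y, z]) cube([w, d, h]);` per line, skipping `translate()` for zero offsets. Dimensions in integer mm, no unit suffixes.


translate([212, 111, 0]) cube([33, 304, 1187]);
translate([1224, 111, 0]) cube([33, 304, 1187]);
translate([245, 111, 0]) cube([979, 304, 20]);
translate([245, 111, 261]) cube([979, 304, 20]);
translate([245, 111, 522]) cube([979, 304, 20]);
translate([245, 111, 783]) cube([979, 304, 20]);
translate([245, 111, 1044]) cube([979, 304, 20]);


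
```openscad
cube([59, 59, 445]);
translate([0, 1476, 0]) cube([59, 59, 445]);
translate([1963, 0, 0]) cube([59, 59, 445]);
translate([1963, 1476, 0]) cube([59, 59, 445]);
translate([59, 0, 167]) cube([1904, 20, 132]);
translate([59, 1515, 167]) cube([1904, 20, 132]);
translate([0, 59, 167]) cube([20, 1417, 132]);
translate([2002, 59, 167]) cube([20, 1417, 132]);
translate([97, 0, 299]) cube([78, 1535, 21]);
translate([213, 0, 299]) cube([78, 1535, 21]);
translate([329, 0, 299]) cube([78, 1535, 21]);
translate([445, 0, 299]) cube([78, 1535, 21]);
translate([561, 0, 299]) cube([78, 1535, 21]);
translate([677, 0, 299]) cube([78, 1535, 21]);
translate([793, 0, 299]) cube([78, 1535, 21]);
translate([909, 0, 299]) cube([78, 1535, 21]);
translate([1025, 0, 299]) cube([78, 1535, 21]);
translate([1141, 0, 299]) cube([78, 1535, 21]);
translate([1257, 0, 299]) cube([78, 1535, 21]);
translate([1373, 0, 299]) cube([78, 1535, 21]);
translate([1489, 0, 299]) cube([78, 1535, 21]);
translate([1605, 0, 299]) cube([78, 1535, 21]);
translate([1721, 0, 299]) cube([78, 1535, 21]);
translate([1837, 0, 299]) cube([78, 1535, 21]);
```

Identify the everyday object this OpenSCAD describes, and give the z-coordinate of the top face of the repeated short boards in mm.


A bed frame. The slat-top height is 320 mm.

Four posts, four rails, and a row of slats — a bed frame. Slats sit on the rails at z = 167 + 132 = 299; with slat thickness 21, the top is 320 mm.


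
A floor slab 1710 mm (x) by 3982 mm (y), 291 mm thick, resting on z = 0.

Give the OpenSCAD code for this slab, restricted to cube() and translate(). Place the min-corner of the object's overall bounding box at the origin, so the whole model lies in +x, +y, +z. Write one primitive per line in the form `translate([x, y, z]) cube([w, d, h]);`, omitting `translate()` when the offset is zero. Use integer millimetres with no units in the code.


cube([1710, 3982, 291]);


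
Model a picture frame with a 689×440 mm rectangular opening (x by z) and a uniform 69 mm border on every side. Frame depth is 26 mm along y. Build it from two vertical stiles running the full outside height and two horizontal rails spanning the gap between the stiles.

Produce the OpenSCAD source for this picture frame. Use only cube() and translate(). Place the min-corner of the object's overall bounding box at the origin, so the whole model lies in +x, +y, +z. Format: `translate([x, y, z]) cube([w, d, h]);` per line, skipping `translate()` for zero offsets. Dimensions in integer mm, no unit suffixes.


cube([69, 26, 578]);
translate([758, 0, 0]) cube([69, 26, 578]);
translate([69, 0, 0]) cube([689, 26, 69]);
translate([69, 0, 509]) cube([689, 26, 69]);


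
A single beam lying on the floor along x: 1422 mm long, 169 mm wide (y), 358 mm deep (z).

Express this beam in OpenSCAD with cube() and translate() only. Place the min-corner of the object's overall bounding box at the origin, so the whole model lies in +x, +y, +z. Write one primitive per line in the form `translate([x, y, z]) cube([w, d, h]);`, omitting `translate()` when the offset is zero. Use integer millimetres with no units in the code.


cube([1422, 169, 358]);


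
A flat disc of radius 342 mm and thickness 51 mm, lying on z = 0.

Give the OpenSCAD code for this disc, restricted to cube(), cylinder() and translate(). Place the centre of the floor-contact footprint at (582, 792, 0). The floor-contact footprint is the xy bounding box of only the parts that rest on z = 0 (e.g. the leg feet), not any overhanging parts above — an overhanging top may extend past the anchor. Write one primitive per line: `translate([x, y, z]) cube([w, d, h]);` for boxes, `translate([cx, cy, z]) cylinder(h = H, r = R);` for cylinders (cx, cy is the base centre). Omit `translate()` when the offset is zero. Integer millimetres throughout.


translate([582, 792, 0]) cylinder(h = 51, r = 342);


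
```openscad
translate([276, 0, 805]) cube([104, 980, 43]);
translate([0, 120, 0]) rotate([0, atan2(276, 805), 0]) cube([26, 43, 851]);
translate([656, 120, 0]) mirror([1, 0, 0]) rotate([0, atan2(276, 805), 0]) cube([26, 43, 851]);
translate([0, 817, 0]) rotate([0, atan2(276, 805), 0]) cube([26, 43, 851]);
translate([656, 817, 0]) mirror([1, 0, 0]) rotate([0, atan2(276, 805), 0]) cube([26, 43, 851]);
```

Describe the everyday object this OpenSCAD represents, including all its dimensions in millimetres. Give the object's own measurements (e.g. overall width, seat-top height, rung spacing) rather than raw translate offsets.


A sawhorse. A 104×980×43 mm beam (x, y, z) sits on two A-frame leg pairs. Each pair is two raked legs of 26×43 mm section (43 mm along y) splaying symmetrically in x. Each leg rises 805 mm vertically over 276 mm of horizontal reach and is 851 mm long along its own axis. Every leg's outer bottom edge rests on the floor and its outer top edge meets a bottom edge of the beam — the left legs (tilting toward +x) meet the beam's −x bottom edge, the right legs (their mirror images, tilting toward −x) meet its +x bottom edge — so the leg tops tuck under the beam, the beam's underside is 805 mm above the floor, and the feet are 656 mm apart outside-to-outside with the beam centred between them. The two leg pairs are set in 120 mm from either end of the beam.


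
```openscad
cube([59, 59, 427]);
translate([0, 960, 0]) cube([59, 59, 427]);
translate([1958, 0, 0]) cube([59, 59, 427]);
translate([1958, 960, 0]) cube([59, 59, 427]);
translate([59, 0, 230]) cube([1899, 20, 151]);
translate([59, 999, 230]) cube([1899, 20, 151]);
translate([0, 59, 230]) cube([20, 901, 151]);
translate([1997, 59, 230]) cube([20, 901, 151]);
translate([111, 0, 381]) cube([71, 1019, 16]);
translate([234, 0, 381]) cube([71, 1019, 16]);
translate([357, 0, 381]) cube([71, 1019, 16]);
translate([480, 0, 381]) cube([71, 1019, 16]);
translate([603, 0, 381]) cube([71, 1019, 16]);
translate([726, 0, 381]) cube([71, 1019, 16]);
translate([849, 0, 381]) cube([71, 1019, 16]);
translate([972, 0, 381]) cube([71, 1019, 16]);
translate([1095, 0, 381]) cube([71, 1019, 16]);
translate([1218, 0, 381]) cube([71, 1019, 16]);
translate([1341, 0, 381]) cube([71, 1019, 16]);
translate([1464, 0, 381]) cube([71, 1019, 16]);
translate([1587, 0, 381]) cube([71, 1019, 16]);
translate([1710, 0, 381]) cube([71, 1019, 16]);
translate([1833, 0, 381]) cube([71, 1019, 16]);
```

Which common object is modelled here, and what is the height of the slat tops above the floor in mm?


A bed frame. The slat-top height is 397 mm.

Four posts, four rails, and a row of slats — a bed frame. Slats sit on the rails at z = 230 + 151 = 381; with slat thickness 16, the top is 397 mm.
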